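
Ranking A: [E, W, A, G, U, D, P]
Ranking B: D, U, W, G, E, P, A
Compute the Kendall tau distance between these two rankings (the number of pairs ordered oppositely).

Assign each item its position (1..7) in the first ordering, then rewrite the second ordering as that position sequence:
positions: E→1, W→2, A→3, G→4, U→5, D→6, P→7
second ordering as positions: [6, 5, 2, 4, 1, 7, 3]
Discordant pairs = inversions in this position sequence.
6: 5, 2, 4, 1, 3 → 5
5: 2, 4, 1, 3 → 4
2: 1 → 1
4: 1, 3 → 2
1: 0
7: 3 → 1
3: 0
Total: 5 + 4 + 1 + 2 + 0 + 1 + 0 = 13

There are 13 discordant pairs.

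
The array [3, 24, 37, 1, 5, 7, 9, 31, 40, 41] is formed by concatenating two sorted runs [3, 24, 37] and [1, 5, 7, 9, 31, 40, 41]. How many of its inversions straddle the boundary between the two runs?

There are 10 cross-inversions.

For each element r of the right run, count left-run elements greater than r:
r = 1: 3, 24, 37 → 3
r = 5: 24, 37 → 2
r = 7: 24, 37 → 2
r = 9: 24, 37 → 2
r = 31: 37 → 1
r = 40: none → 0
r = 41: none → 0
Cross-inversions: 3 + 2 + 2 + 2 + 1 + 0 + 0 = 10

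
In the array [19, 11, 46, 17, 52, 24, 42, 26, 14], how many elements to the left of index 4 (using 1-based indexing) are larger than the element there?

2

The element at index 4 is 17.
Elements before it: 19, 11, 46
Those larger than 17: 19, 46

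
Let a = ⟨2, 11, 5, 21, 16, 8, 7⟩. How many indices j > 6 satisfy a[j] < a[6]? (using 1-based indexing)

The element at index 6 is 8.
Elements after it: 7
Those smaller than 8: 7

1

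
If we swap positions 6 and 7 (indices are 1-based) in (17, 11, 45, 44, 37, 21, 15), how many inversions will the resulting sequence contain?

Positions 6 and 7 hold 21 and 15; after swapping, the array is [17, 11, 45, 44, 37, 15, 21].
Element-by-element contributions:
17 → 11, 15 → 2
11 → none → 0
45 → 44, 37, 15, 21 → 4
44 → 37, 15, 21 → 3
37 → 15, 21 → 2
15 → none → 0
21 → none → 0
Sum: 2 + 0 + 4 + 3 + 2 + 0 + 0 = 11

11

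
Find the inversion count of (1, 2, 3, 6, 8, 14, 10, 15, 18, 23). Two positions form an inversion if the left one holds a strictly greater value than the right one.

1

For each element, count later entries that are smaller:
1 → none → 0
2 → none → 0
3 → none → 0
6 → none → 0
8 → none → 0
14 → 10 → 1
10 → none → 0
15 → none → 0
18 → none → 0
23 → none → 0
Sum: 0 + 0 + 0 + 0 + 0 + 1 + 0 + 0 + 0 + 0 = 1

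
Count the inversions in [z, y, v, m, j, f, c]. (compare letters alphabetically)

Sweep left to right; for each value list the smaller values that follow it:
z: 6
y: 5
v: 4
m: 3
j: 2
f: 1
c: 0
Sum: 6 + 5 + 4 + 3 + 2 + 1 + 0 = 21

21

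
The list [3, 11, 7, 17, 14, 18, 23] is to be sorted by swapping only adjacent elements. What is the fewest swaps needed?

2 adjacent swaps

Each adjacent swap fixes exactly one inversion, so the minimum swap count equals the number of inversions.
Count inversions — for each element, later elements that are smaller:
3: none → 0
11: 7 → 1
7: none → 0
17: 14 → 1
14: none → 0
18: none → 0
23: none → 0
Total inversions: 0 + 1 + 0 + 1 + 0 + 0 + 0 = 2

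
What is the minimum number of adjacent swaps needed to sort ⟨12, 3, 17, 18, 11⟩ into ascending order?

Adjacent swaps: 4

The minimum number of adjacent swaps to sort an array equals its inversion count, since every such swap removes exactly one inversion.
Count inversions — for each element, later elements that are smaller:
12: 3, 11 → 2
3: none → 0
17: 11 → 1
18: 11 → 1
11: none → 0
Total inversions: 2 + 0 + 1 + 1 + 0 = 4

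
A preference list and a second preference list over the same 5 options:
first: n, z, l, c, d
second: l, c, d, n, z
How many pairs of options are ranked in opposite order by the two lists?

There are 6 pairs.

Assign each item its position (1..5) in the first ordering, then rewrite the second ordering as that position sequence:
positions: n→1, z→2, l→3, c→4, d→5
second ordering as positions: [3, 4, 5, 1, 2]
Discordant pairs = inversions in this position sequence.
3: 1, 2 → 2
4: 1, 2 → 2
5: 1, 2 → 2
1: 0
2: 0
Total: 2 + 2 + 2 + 0 + 0 = 6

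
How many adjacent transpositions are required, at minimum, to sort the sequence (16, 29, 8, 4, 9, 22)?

Adjacent swaps: 8

Each adjacent swap fixes exactly one inversion, so the minimum swap count equals the number of inversions.
Count inversions — for each element, later elements that are smaller:
16: 8, 4, 9 → 3
29: 8, 4, 9, 22 → 4
8: 4 → 1
4: none → 0
9: none → 0
22: none → 0
Total inversions: 3 + 4 + 1 + 0 + 0 + 0 = 8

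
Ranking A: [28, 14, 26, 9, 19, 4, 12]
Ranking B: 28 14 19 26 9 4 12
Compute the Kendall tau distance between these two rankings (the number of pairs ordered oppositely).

Assign each item its position (1..7) in the first ordering, then rewrite the second ordering as that position sequence:
positions: 28→1, 14→2, 26→3, 9→4, 19→5, 4→6, 12→7
second ordering as positions: [1, 2, 5, 3, 4, 6, 7]
Discordant pairs = inversions in this position sequence.
1: 0
2: 0
5: 3, 4 → 2
3: 0
4: 0
6: 0
7: 0
Total: 0 + 0 + 2 + 0 + 0 + 0 + 0 = 2

2 discordant pairs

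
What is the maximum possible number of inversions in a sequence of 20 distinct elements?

A reversed (strictly descending) arrangement makes every pair an inversion, giving C(20, 2) inversions.
C(20, 2) = 20·19/2 = 190

190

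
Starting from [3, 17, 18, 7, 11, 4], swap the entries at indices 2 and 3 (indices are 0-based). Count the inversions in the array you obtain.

Positions 2 and 3 hold 18 and 7; after swapping, the array is [3, 17, 7, 18, 11, 4].
Count, for each position, how many later elements it exceeds:
3 → none → 0
17 → 7, 11, 4 → 3
7 → 4 → 1
18 → 11, 4 → 2
11 → 4 → 1
4 → none → 0
Sum: 0 + 3 + 1 + 2 + 1 + 0 = 7

There are 7 inversions.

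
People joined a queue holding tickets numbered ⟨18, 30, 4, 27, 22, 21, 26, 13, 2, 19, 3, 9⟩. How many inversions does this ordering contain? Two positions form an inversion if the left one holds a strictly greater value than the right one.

For each element, count later entries that are smaller:
18 → 4, 13, 2, 3, 9 → 5
30 → 4, 27, 22, 21, 26, 13, 2, 19, 3, 9 → 10
4 → 2, 3 → 2
27 → 22, 21, 26, 13, 2, 19, 3, 9 → 8
22 → 21, 13, 2, 19, 3, 9 → 6
21 → 13, 2, 19, 3, 9 → 5
26 → 13, 2, 19, 3, 9 → 5
13 → 2, 3, 9 → 3
2 → none → 0
19 → 3, 9 → 2
3 → none → 0
9 → none → 0
Sum: 5 + 10 + 2 + 8 + 6 + 5 + 5 + 3 + 0 + 2 + 0 + 0 = 46

There are 46 inversions.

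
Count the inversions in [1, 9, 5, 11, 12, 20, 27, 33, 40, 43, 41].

Count, for each position, how many later elements it exceeds:
1 → none → 0
9 → 5 → 1
5 → none → 0
11 → none → 0
12 → none → 0
20 → none → 0
27 → none → 0
33 → none → 0
40 → none → 0
43 → 41 → 1
41 → none → 0
Sum: 0 + 1 + 0 + 0 + 0 + 0 + 0 + 0 + 0 + 1 + 0 = 2

2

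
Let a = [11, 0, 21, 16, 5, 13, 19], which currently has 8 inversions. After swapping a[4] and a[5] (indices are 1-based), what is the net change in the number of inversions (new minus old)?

Positions 4 and 5 hold 16 and 5; after swapping, the array is [11, 0, 21, 5, 16, 13, 19].
Sweep left to right; for each value list the smaller values that follow it:
11 → 0, 5 → 2
0 → none → 0
21 → 5, 16, 13, 19 → 4
5 → none → 0
16 → 13 → 1
13 → none → 0
19 → none → 0
Sum: 2 + 0 + 4 + 0 + 1 + 0 + 0 = 7
Change: 7 − 8 = -1

-1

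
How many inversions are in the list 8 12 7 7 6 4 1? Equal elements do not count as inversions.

19

Sweep left to right; for each value list the smaller values that follow it:
8 → 7, 7, 6, 4, 1 → 5
12 → 7, 7, 6, 4, 1 → 5
7 → 6, 4, 1 → 3
7 → 6, 4, 1 → 3
6 → 4, 1 → 2
4 → 1 → 1
1 → none → 0
Sum: 5 + 5 + 3 + 3 + 2 + 1 + 0 = 19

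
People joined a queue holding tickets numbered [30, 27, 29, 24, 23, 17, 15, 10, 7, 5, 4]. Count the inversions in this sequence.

Element-by-element contributions:
30: 10
27: 8
29: 8
24: 7
23: 6
17: 5
15: 4
10: 3
7: 2
5: 1
4: 0
Sum: 10 + 8 + 8 + 7 + 6 + 5 + 4 + 3 + 2 + 1 + 0 = 54

54 out-of-order pairs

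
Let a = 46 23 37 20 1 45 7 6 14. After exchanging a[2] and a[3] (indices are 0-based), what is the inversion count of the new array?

Inversions: 25

Positions 2 and 3 hold 37 and 20; after swapping, the array is [46, 23, 20, 37, 1, 45, 7, 6, 14].
Sweep left to right; for each value list the smaller values that follow it:
46 → 23, 20, 37, 1, 45, 7, 6, 14 → 8
23 → 20, 1, 7, 6, 14 → 5
20 → 1, 7, 6, 14 → 4
37 → 1, 7, 6, 14 → 4
1 → none → 0
45 → 7, 6, 14 → 3
7 → 6 → 1
6 → none → 0
14 → none → 0
Sum: 8 + 5 + 4 + 4 + 0 + 3 + 1 + 0 + 0 = 25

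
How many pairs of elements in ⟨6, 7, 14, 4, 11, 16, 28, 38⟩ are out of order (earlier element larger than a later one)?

Count, for each position, how many later elements it exceeds:
6: 1
7: 1
14: 2
4: 0
11: 0
16: 0
28: 0
38: 0
Sum: 1 + 1 + 2 + 0 + 0 + 0 + 0 + 0 = 4

4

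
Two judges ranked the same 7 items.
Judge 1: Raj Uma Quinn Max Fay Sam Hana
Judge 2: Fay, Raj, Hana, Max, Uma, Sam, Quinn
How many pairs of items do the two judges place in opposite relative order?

11 discordant pairs

Assign each item its position (1..7) in the first ordering, then rewrite the second ordering as that position sequence:
positions: Raj→1, Uma→2, Quinn→3, Max→4, Fay→5, Sam→6, Hana→7
second ordering as positions: [5, 1, 7, 4, 2, 6, 3]
Discordant pairs = inversions in this position sequence.
5: 1, 4, 2, 3 → 4
1: 0
7: 4, 2, 6, 3 → 4
4: 2, 3 → 2
2: 0
6: 3 → 1
3: 0
Total: 4 + 0 + 4 + 2 + 0 + 1 + 0 = 11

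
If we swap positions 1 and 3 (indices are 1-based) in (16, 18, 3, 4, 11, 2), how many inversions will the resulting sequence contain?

10 inversions

Positions 1 and 3 hold 16 and 3; after swapping, the array is [3, 18, 16, 4, 11, 2].
For each element, count later entries that are smaller:
3: 1
18: 4
16: 3
4: 1
11: 1
2: 0
Sum: 1 + 4 + 3 + 1 + 1 + 0 = 10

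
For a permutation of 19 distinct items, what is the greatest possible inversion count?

171 inversions

A reversed (strictly descending) arrangement makes every pair an inversion, giving C(19, 2) inversions.
C(19, 2) = 19·18/2 = 171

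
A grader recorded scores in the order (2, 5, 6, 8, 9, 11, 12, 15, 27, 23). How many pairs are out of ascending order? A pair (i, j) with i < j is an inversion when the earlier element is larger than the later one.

1 inversion

For each element, count later entries that are smaller:
2 → none → 0
5 → none → 0
6 → none → 0
8 → none → 0
9 → none → 0
11 → none → 0
12 → none → 0
15 → none → 0
27 → 23 → 1
23 → none → 0
Sum: 0 + 0 + 0 + 0 + 0 + 0 + 0 + 0 + 1 + 0 = 1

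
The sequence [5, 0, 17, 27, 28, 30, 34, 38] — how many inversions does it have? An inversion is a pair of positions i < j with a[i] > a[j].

Sweep left to right; for each value list the smaller values that follow it:
5 → 0 → 1
0 → none → 0
17 → none → 0
27 → none → 0
28 → none → 0
30 → none → 0
34 → none → 0
38 → none → 0
Sum: 1 + 0 + 0 + 0 + 0 + 0 + 0 + 0 = 1

1 inversion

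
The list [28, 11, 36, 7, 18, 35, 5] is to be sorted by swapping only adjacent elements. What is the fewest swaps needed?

Each adjacent swap fixes exactly one inversion, so the minimum swap count equals the number of inversions.
Count inversions — for each element, later elements that are smaller:
28: 11, 7, 18, 5 → 4
11: 7, 5 → 2
36: 7, 18, 35, 5 → 4
7: 5 → 1
18: 5 → 1
35: 5 → 1
5: none → 0
Total inversions: 4 + 2 + 4 + 1 + 1 + 1 + 0 = 13

13 adjacent swaps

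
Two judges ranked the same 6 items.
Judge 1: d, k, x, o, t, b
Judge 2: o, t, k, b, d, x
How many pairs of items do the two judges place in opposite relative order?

9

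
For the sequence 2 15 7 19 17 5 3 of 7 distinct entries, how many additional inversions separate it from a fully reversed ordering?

Maximum inversions for 7 distinct elements is C(7, 2) = 7·6/2 = 21.
Current inversions — for each element, count later smaller elements:
2: 0
15: 3
7: 2
19: 3
17: 2
5: 1
3: 0
Current total: 0 + 3 + 2 + 3 + 2 + 1 + 0 = 11
Shortfall: 21 − 11 = 10

10 inversions short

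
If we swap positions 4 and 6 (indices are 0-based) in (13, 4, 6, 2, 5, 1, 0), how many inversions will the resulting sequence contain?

15

Positions 4 and 6 hold 5 and 0; after swapping, the array is [13, 4, 6, 2, 0, 1, 5].
Element-by-element contributions:
13: 6
4: 3
6: 4
2: 2
0: 0
1: 0
5: 0
Sum: 6 + 3 + 4 + 2 + 0 + 0 + 0 = 15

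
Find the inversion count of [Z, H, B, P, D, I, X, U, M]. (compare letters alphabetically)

Count, for each position, how many later elements it exceeds:
Z → H, B, P, D, I, X, U, M → 8
H → B, D → 2
B → none → 0
P → D, I, M → 3
D → none → 0
I → none → 0
X → U, M → 2
U → M → 1
M → none → 0
Sum: 8 + 2 + 0 + 3 + 0 + 0 + 2 + 1 + 0 = 16

16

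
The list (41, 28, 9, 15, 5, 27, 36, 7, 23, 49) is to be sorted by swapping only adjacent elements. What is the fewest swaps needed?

Minimum adjacent swaps = number of inversions (each swap of adjacent out-of-order elements removes one inversion and no swap can remove more).
Count inversions — for each element, later elements that are smaller:
41: 28, 9, 15, 5, 27, 36, 7, 23 → 8
28: 9, 15, 5, 27, 7, 23 → 6
9: 5, 7 → 2
15: 5, 7 → 2
5: none → 0
27: 7, 23 → 2
36: 7, 23 → 2
7: none → 0
23: none → 0
49: none → 0
Total inversions: 8 + 6 + 2 + 2 + 0 + 2 + 2 + 0 + 0 + 0 = 22

Adjacent swaps: 22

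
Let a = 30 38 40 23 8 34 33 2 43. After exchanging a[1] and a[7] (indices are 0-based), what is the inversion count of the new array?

10 inversions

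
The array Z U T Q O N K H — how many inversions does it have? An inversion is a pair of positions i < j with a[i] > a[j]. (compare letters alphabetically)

Sweep left to right; for each value list the smaller values that follow it:
Z → U, T, Q, O, N, K, H → 7
U → T, Q, O, N, K, H → 6
T → Q, O, N, K, H → 5
Q → O, N, K, H → 4
O → N, K, H → 3
N → K, H → 2
K → H → 1
H → none → 0
Sum: 7 + 6 + 5 + 4 + 3 + 2 + 1 + 0 = 28

28 out-of-order pairs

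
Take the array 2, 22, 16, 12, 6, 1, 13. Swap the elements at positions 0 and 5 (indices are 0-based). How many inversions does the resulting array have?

Inversions: 12

Positions 0 and 5 hold 2 and 1; after swapping, the array is [1, 22, 16, 12, 6, 2, 13].
Sweep left to right; for each value list the smaller values that follow it:
1 → none → 0
22 → 16, 12, 6, 2, 13 → 5
16 → 12, 6, 2, 13 → 4
12 → 6, 2 → 2
6 → 2 → 1
2 → none → 0
13 → none → 0
Sum: 0 + 5 + 4 + 2 + 1 + 0 + 0 = 12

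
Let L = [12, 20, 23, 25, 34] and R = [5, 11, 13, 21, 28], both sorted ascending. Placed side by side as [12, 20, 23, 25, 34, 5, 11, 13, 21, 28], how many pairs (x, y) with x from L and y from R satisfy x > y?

18 cross-inversions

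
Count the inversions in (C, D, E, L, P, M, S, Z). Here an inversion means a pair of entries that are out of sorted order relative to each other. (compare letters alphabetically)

1

Count, for each position, how many later elements it exceeds:
C → none → 0
D → none → 0
E → none → 0
L → none → 0
P → M → 1
M → none → 0
S → none → 0
Z → none → 0
Sum: 0 + 0 + 0 + 0 + 1 + 0 + 0 + 0 = 1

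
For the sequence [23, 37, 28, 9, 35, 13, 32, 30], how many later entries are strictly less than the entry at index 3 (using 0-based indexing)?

The element at index 3 is 9.
Elements after it: 35, 13, 32, 30
None of them are smaller than 9.

0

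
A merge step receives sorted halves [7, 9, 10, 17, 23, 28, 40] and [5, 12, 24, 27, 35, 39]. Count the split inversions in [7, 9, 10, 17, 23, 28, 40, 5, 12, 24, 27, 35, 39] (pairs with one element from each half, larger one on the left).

Take each right-half value and tally the left-half values above it:
r = 5: 7, 9, 10, 17, 23, 28, 40 → 7
r = 12: 17, 23, 28, 40 → 4
r = 24: 28, 40 → 2
r = 27: 28, 40 → 2
r = 35: 40 → 1
r = 39: 40 → 1
Cross-inversions: 7 + 4 + 2 + 2 + 1 + 1 = 17

Cross-inversions: 17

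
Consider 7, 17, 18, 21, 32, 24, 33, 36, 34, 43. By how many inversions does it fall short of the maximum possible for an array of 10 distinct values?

Maximum inversions for 10 distinct elements is C(10, 2) = 10·9/2 = 45.
Current inversions — for each element, count later smaller elements:
7: 0
17: 0
18: 0
21: 0
32: 1
24: 0
33: 0
36: 1
34: 0
43: 0
Current total: 0 + 0 + 0 + 0 + 1 + 0 + 0 + 1 + 0 + 0 = 2
Shortfall: 45 − 2 = 43

43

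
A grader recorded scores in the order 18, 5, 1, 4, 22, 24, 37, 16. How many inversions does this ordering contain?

9

For each element, count later entries that are smaller:
18: 4
5: 2
1: 0
4: 0
22: 1
24: 1
37: 1
16: 0
Sum: 4 + 2 + 0 + 0 + 1 + 1 + 1 + 0 = 9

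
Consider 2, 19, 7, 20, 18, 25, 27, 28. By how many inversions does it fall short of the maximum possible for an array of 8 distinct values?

25

Maximum inversions for 8 distinct elements is C(8, 2) = 8·7/2 = 28.
Current inversions — for each element, count later smaller elements:
2: 0
19: 2
7: 0
20: 1
18: 0
25: 0
27: 0
28: 0
Current total: 0 + 2 + 0 + 1 + 0 + 0 + 0 + 0 = 3
Shortfall: 28 − 3 = 25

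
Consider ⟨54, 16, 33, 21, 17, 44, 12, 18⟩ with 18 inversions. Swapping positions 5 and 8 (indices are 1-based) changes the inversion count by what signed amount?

Positions 5 and 8 hold 17 and 18; after swapping, the array is [54, 16, 33, 21, 18, 44, 12, 17].
Element-by-element contributions:
54 → 16, 33, 21, 18, 44, 12, 17 → 7
16 → 12 → 1
33 → 21, 18, 12, 17 → 4
21 → 18, 12, 17 → 3
18 → 12, 17 → 2
44 → 12, 17 → 2
12 → none → 0
17 → none → 0
Sum: 7 + 1 + 4 + 3 + 2 + 2 + 0 + 0 = 19
Change: 19 − 18 = +1

+1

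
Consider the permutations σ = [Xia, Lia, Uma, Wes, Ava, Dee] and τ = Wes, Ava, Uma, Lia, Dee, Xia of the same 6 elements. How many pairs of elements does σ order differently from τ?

10

Assign each item its position (1..6) in the first ordering, then rewrite the second ordering as that position sequence:
positions: Xia→1, Lia→2, Uma→3, Wes→4, Ava→5, Dee→6
second ordering as positions: [4, 5, 3, 2, 6, 1]
Discordant pairs = inversions in this position sequence.
4: 3, 2, 1 → 3
5: 3, 2, 1 → 3
3: 2, 1 → 2
2: 1 → 1
6: 1 → 1
1: 0
Total: 3 + 3 + 2 + 1 + 1 + 0 = 10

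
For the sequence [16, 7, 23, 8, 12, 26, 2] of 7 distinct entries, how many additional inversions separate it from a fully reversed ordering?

Maximum inversions for 7 distinct elements is C(7, 2) = 7·6/2 = 21.
Current inversions — for each element, count later smaller elements:
16: 4
7: 1
23: 3
8: 1
12: 1
26: 1
2: 0
Current total: 4 + 1 + 3 + 1 + 1 + 1 + 0 = 11
Shortfall: 21 − 11 = 10

10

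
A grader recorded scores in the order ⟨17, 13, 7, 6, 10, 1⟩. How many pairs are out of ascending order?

13

Sweep left to right; for each value list the smaller values that follow it:
17: 5
13: 4
7: 2
6: 1
10: 1
1: 0
Sum: 5 + 4 + 2 + 1 + 1 + 0 = 13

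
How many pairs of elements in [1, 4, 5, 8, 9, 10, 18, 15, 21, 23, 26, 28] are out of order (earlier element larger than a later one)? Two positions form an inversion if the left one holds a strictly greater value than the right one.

Count, for each position, how many later elements it exceeds:
1 → none → 0
4 → none → 0
5 → none → 0
8 → none → 0
9 → none → 0
10 → none → 0
18 → 15 → 1
15 → none → 0
21 → none → 0
23 → none → 0
26 → none → 0
28 → none → 0
Sum: 0 + 0 + 0 + 0 + 0 + 0 + 1 + 0 + 0 + 0 + 0 + 0 = 1

1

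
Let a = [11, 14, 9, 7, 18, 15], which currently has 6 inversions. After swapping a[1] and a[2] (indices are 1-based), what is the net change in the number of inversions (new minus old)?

+1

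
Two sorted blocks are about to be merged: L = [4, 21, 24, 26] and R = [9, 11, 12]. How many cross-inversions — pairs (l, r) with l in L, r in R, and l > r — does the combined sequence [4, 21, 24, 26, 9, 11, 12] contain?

9 split inversions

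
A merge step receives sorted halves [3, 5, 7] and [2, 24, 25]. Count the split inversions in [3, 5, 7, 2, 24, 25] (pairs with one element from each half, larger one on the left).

There are 3 split inversions.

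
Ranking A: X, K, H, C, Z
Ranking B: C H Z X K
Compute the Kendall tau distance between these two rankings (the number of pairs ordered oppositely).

Assign each item its position (1..5) in the first ordering, then rewrite the second ordering as that position sequence:
positions: X→1, K→2, H→3, C→4, Z→5
second ordering as positions: [4, 3, 5, 1, 2]
Discordant pairs = inversions in this position sequence.
4: 3, 1, 2 → 3
3: 1, 2 → 2
5: 1, 2 → 2
1: 0
2: 0
Total: 3 + 2 + 2 + 0 + 0 = 7

7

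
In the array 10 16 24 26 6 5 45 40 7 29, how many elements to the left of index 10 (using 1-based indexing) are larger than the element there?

2

The element at index 10 is 29.
Elements before it: 10, 16, 24, 26, 6, 5, 45, 40, 7
Those larger than 29: 45, 40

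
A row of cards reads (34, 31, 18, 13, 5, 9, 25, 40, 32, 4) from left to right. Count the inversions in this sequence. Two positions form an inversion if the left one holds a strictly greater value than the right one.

Element-by-element contributions:
34 → 31, 18, 13, 5, 9, 25, 32, 4 → 8
31 → 18, 13, 5, 9, 25, 4 → 6
18 → 13, 5, 9, 4 → 4
13 → 5, 9, 4 → 3
5 → 4 → 1
9 → 4 → 1
25 → 4 → 1
40 → 32, 4 → 2
32 → 4 → 1
4 → none → 0
Sum: 8 + 6 + 4 + 3 + 1 + 1 + 1 + 2 + 1 + 0 = 27

Inversions: 27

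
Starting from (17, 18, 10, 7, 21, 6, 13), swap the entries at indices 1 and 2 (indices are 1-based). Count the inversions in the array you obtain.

14

Positions 1 and 2 hold 17 and 18; after swapping, the array is [18, 17, 10, 7, 21, 6, 13].
Count, for each position, how many later elements it exceeds:
18: 5
17: 4
10: 2
7: 1
21: 2
6: 0
13: 0
Sum: 5 + 4 + 2 + 1 + 2 + 0 + 0 = 14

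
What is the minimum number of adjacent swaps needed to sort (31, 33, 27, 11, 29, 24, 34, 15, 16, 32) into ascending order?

25 swaps

The minimum number of adjacent swaps to sort an array equals its inversion count, since every such swap removes exactly one inversion.
Count inversions — for each element, later elements that are smaller:
31: 27, 11, 29, 24, 15, 16 → 6
33: 27, 11, 29, 24, 15, 16, 32 → 7
27: 11, 24, 15, 16 → 4
11: none → 0
29: 24, 15, 16 → 3
24: 15, 16 → 2
34: 15, 16, 32 → 3
15: none → 0
16: none → 0
32: none → 0
Total inversions: 6 + 7 + 4 + 0 + 3 + 2 + 3 + 0 + 0 + 0 = 25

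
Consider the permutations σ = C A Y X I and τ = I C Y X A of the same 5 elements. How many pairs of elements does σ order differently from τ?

Discordant pairs: 6

Assign each item its position (1..5) in the first ordering, then rewrite the second ordering as that position sequence:
positions: C→1, A→2, Y→3, X→4, I→5
second ordering as positions: [5, 1, 3, 4, 2]
Discordant pairs = inversions in this position sequence.
5: 1, 3, 4, 2 → 4
1: 0
3: 2 → 1
4: 2 → 1
2: 0
Total: 4 + 0 + 1 + 1 + 0 = 6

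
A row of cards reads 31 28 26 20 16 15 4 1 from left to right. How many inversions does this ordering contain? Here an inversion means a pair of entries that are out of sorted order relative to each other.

Inversions: 28

For each element, count later entries that are smaller:
31: 7
28: 6
26: 5
20: 4
16: 3
15: 2
4: 1
1: 0
Sum: 7 + 6 + 5 + 4 + 3 + 2 + 1 + 0 = 28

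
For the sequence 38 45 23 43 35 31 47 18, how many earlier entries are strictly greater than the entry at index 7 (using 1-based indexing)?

The element at index 7 is 47.
Elements before it: 38, 45, 23, 43, 35, 31
None of them are larger than 47.

0 such elements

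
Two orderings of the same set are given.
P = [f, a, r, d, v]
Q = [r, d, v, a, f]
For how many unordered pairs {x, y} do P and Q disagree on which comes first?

Assign each item its position (1..5) in the first ordering, then rewrite the second ordering as that position sequence:
positions: f→1, a→2, r→3, d→4, v→5
second ordering as positions: [3, 4, 5, 2, 1]
Discordant pairs = inversions in this position sequence.
3: 2, 1 → 2
4: 2, 1 → 2
5: 2, 1 → 2
2: 1 → 1
1: 0
Total: 2 + 2 + 2 + 1 + 0 = 7

7 disagreeing pairs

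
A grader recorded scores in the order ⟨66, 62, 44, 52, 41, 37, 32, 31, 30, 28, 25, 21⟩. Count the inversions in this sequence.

65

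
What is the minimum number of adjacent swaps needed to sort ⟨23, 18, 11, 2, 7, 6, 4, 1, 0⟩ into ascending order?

Each adjacent swap fixes exactly one inversion, so the minimum swap count equals the number of inversions.
Count inversions — for each element, later elements that are smaller:
23: 18, 11, 2, 7, 6, 4, 1, 0 → 8
18: 11, 2, 7, 6, 4, 1, 0 → 7
11: 2, 7, 6, 4, 1, 0 → 6
2: 1, 0 → 2
7: 6, 4, 1, 0 → 4
6: 4, 1, 0 → 3
4: 1, 0 → 2
1: 0 → 1
0: none → 0
Total inversions: 8 + 7 + 6 + 2 + 4 + 3 + 2 + 1 + 0 = 33

33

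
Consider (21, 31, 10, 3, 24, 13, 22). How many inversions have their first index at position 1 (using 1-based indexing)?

The element at index 1 is 21.
Elements after it: 31, 10, 3, 24, 13, 22
Those smaller than 21: 10, 3, 13

3 such elements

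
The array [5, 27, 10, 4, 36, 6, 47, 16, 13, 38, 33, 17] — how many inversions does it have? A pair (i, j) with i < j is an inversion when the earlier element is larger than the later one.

For each element, count later entries that are smaller:
5: 1
27: 6
10: 2
4: 0
36: 5
6: 0
47: 5
16: 1
13: 0
38: 2
33: 1
17: 0
Sum: 1 + 6 + 2 + 0 + 5 + 0 + 5 + 1 + 0 + 2 + 1 + 0 = 23

23 inversions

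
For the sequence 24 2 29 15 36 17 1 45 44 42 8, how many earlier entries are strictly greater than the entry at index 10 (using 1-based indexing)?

The element at index 10 is 42.
Elements before it: 24, 2, 29, 15, 36, 17, 1, 45, 44
Those larger than 42: 45, 44

2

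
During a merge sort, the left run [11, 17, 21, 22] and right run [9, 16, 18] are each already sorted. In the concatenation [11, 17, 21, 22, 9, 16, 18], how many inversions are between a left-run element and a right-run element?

9

Take each right-half value and tally the left-half values above it:
r = 9: 11, 17, 21, 22 → 4
r = 16: 17, 21, 22 → 3
r = 18: 21, 22 → 2
Cross-inversions: 4 + 3 + 2 = 9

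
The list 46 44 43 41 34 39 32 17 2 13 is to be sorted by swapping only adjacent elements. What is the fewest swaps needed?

Each adjacent swap fixes exactly one inversion, so the minimum swap count equals the number of inversions.
Count inversions — for each element, later elements that are smaller:
46: 44, 43, 41, 34, 39, 32, 17, 2, 13 → 9
44: 43, 41, 34, 39, 32, 17, 2, 13 → 8
43: 41, 34, 39, 32, 17, 2, 13 → 7
41: 34, 39, 32, 17, 2, 13 → 6
34: 32, 17, 2, 13 → 4
39: 32, 17, 2, 13 → 4
32: 17, 2, 13 → 3
17: 2, 13 → 2
2: none → 0
13: none → 0
Total inversions: 9 + 8 + 7 + 6 + 4 + 4 + 3 + 2 + 0 + 0 = 43

43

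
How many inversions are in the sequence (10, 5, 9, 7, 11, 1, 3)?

14 out-of-order pairs

Element-by-element contributions:
10: 5
5: 2
9: 3
7: 2
11: 2
1: 0
3: 0
Sum: 5 + 2 + 3 + 2 + 2 + 0 + 0 = 14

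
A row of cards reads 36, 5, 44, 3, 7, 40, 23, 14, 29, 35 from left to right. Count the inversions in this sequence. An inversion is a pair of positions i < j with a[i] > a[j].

20 inversions

Count, for each position, how many later elements it exceeds:
36 → 5, 3, 7, 23, 14, 29, 35 → 7
5 → 3 → 1
44 → 3, 7, 40, 23, 14, 29, 35 → 7
3 → none → 0
7 → none → 0
40 → 23, 14, 29, 35 → 4
23 → 14 → 1
14 → none → 0
29 → none → 0
35 → none → 0
Sum: 7 + 1 + 7 + 0 + 0 + 4 + 1 + 0 + 0 + 0 = 20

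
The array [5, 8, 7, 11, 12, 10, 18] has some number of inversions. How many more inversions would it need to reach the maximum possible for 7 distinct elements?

Maximum inversions for 7 distinct elements is C(7, 2) = 7·6/2 = 21.
Current inversions — for each element, count later smaller elements:
5: 0
8: 1
7: 0
11: 1
12: 1
10: 0
18: 0
Current total: 0 + 1 + 0 + 1 + 1 + 0 + 0 = 3
Shortfall: 21 − 3 = 18

18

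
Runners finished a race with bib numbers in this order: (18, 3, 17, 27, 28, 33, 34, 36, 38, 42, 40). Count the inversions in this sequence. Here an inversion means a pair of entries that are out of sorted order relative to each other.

3

Sweep left to right; for each value list the smaller values that follow it:
18 → 3, 17 → 2
3 → none → 0
17 → none → 0
27 → none → 0
28 → none → 0
33 → none → 0
34 → none → 0
36 → none → 0
38 → none → 0
42 → 40 → 1
40 → none → 0
Sum: 2 + 0 + 0 + 0 + 0 + 0 + 0 + 0 + 0 + 1 + 0 = 3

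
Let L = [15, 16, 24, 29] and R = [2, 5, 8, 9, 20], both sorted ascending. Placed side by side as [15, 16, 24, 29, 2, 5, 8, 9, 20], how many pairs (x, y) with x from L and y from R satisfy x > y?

For each element r of the right run, count left-run elements greater than r:
r = 2: 15, 16, 24, 29 → 4
r = 5: 15, 16, 24, 29 → 4
r = 8: 15, 16, 24, 29 → 4
r = 9: 15, 16, 24, 29 → 4
r = 20: 24, 29 → 2
Cross-inversions: 4 + 4 + 4 + 4 + 2 = 18

18 cross-inversions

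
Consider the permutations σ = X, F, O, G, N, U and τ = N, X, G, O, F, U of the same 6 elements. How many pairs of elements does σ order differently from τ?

There are 7 discordant pairs.

Assign each item its position (1..6) in the first ordering, then rewrite the second ordering as that position sequence:
positions: X→1, F→2, O→3, G→4, N→5, U→6
second ordering as positions: [5, 1, 4, 3, 2, 6]
Discordant pairs = inversions in this position sequence.
5: 1, 4, 3, 2 → 4
1: 0
4: 3, 2 → 2
3: 2 → 1
2: 0
6: 0
Total: 4 + 0 + 2 + 1 + 0 + 0 = 7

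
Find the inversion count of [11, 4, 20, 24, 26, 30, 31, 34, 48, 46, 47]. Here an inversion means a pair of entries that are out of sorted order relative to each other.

3

Count, for each position, how many later elements it exceeds:
11: 1
4: 0
20: 0
24: 0
26: 0
30: 0
31: 0
34: 0
48: 2
46: 0
47: 0
Sum: 1 + 0 + 0 + 0 + 0 + 0 + 0 + 0 + 2 + 0 + 0 = 3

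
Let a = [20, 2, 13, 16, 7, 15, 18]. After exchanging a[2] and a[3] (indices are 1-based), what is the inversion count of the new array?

10

Positions 2 and 3 hold 2 and 13; after swapping, the array is [20, 13, 2, 16, 7, 15, 18].
Sweep left to right; for each value list the smaller values that follow it:
20: 6
13: 2
2: 0
16: 2
7: 0
15: 0
18: 0
Sum: 6 + 2 + 0 + 2 + 0 + 0 + 0 = 10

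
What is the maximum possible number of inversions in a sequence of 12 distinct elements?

The maximum occurs when the array is in strictly decreasing order: every one of the C(12, 2) pairs is inverted.
C(12, 2) = 12·11/2 = 66

66 inversions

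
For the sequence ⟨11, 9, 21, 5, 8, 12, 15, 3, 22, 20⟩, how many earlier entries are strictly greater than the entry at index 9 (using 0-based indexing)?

2

The element at index 9 is 20.
Elements before it: 11, 9, 21, 5, 8, 12, 15, 3, 22
Those larger than 20: 21, 22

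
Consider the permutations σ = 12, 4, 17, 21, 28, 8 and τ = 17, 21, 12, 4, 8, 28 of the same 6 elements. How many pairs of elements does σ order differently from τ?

Assign each item its position (1..6) in the first ordering, then rewrite the second ordering as that position sequence:
positions: 12→1, 4→2, 17→3, 21→4, 28→5, 8→6
second ordering as positions: [3, 4, 1, 2, 6, 5]
Discordant pairs = inversions in this position sequence.
3: 1, 2 → 2
4: 1, 2 → 2
1: 0
2: 0
6: 5 → 1
5: 0
Total: 2 + 2 + 0 + 0 + 1 + 0 = 5

5 discordant pairs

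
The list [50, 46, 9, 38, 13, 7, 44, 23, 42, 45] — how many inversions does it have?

Inversions: 24

Count, for each position, how many later elements it exceeds:
50: 9
46: 8
9: 1
38: 3
13: 1
7: 0
44: 2
23: 0
42: 0
45: 0
Sum: 9 + 8 + 1 + 3 + 1 + 0 + 2 + 0 + 0 + 0 = 24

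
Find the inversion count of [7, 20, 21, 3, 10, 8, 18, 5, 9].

Element-by-element contributions:
7 → 3, 5 → 2
20 → 3, 10, 8, 18, 5, 9 → 6
21 → 3, 10, 8, 18, 5, 9 → 6
3 → none → 0
10 → 8, 5, 9 → 3
8 → 5 → 1
18 → 5, 9 → 2
5 → none → 0
9 → none → 0
Sum: 2 + 6 + 6 + 0 + 3 + 1 + 2 + 0 + 0 = 20

20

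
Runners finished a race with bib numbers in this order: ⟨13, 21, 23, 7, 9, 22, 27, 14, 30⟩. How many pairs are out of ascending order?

For each element, count later entries that are smaller:
13 → 7, 9 → 2
21 → 7, 9, 14 → 3
23 → 7, 9, 22, 14 → 4
7 → none → 0
9 → none → 0
22 → 14 → 1
27 → 14 → 1
14 → none → 0
30 → none → 0
Sum: 2 + 3 + 4 + 0 + 0 + 1 + 1 + 0 + 0 = 11

Inversions: 11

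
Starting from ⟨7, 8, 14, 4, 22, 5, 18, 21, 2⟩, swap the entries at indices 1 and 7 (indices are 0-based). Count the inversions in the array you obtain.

22 inversions

Positions 1 and 7 hold 8 and 21; after swapping, the array is [7, 21, 14, 4, 22, 5, 18, 8, 2].
For each element, count later entries that are smaller:
7: 3
21: 6
14: 4
4: 1
22: 4
5: 1
18: 2
8: 1
2: 0
Sum: 3 + 6 + 4 + 1 + 4 + 1 + 2 + 1 + 0 = 22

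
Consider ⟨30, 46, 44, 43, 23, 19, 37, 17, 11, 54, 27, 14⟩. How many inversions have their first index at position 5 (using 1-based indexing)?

The element at index 5 is 23.
Elements after it: 19, 37, 17, 11, 54, 27, 14
Those smaller than 23: 19, 17, 11, 14

4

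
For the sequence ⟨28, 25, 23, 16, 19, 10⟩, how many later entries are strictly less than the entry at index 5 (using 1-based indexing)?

The element at index 5 is 19.
Elements after it: 10
Those smaller than 19: 10

1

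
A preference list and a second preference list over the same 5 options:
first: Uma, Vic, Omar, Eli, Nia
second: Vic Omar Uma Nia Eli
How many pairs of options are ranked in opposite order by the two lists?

Assign each item its position (1..5) in the first ordering, then rewrite the second ordering as that position sequence:
positions: Uma→1, Vic→2, Omar→3, Eli→4, Nia→5
second ordering as positions: [2, 3, 1, 5, 4]
Discordant pairs = inversions in this position sequence.
2: 1 → 1
3: 1 → 1
1: 0
5: 4 → 1
4: 0
Total: 1 + 1 + 0 + 1 + 0 = 3

Pairs: 3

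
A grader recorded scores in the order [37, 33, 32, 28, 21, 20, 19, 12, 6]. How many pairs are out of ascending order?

Element-by-element contributions:
37: 8
33: 7
32: 6
28: 5
21: 4
20: 3
19: 2
12: 1
6: 0
Sum: 8 + 7 + 6 + 5 + 4 + 3 + 2 + 1 + 0 = 36

36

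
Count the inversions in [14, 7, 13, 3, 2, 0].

Out-of-order pairs: 14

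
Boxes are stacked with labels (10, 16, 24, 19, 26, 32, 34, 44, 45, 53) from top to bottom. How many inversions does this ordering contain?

1

Sweep left to right; for each value list the smaller values that follow it:
10: 0
16: 0
24: 1
19: 0
26: 0
32: 0
34: 0
44: 0
45: 0
53: 0
Sum: 0 + 0 + 1 + 0 + 0 + 0 + 0 + 0 + 0 + 0 = 1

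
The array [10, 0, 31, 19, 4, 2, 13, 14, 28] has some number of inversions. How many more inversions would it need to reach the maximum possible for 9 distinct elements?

Maximum inversions for 9 distinct elements is C(9, 2) = 9·8/2 = 36.
Current inversions — for each element, count later smaller elements:
10: 3
0: 0
31: 6
19: 4
4: 1
2: 0
13: 0
14: 0
28: 0
Current total: 3 + 0 + 6 + 4 + 1 + 0 + 0 + 0 + 0 = 14
Shortfall: 36 − 14 = 22

22 inversions short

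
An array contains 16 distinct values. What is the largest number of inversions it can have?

Inversions: 120

The maximum occurs when the array is in strictly decreasing order: every one of the C(16, 2) pairs is inverted.
C(16, 2) = 16·15/2 = 120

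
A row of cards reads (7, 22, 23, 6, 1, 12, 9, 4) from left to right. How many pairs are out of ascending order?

18 out-of-order pairs

Count, for each position, how many later elements it exceeds:
7: 3
22: 5
23: 5
6: 2
1: 0
12: 2
9: 1
4: 0
Sum: 3 + 5 + 5 + 2 + 0 + 2 + 1 + 0 = 18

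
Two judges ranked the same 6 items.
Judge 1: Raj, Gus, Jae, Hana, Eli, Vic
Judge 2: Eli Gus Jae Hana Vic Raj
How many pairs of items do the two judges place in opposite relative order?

8

Assign each item its position (1..6) in the first ordering, then rewrite the second ordering as that position sequence:
positions: Raj→1, Gus→2, Jae→3, Hana→4, Eli→5, Vic→6
second ordering as positions: [5, 2, 3, 4, 6, 1]
Discordant pairs = inversions in this position sequence.
5: 2, 3, 4, 1 → 4
2: 1 → 1
3: 1 → 1
4: 1 → 1
6: 1 → 1
1: 0
Total: 4 + 1 + 1 + 1 + 1 + 0 = 8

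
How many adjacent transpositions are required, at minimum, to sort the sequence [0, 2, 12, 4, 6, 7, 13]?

The minimum number of adjacent swaps to sort an array equals its inversion count, since every such swap removes exactly one inversion.
Count inversions — for each element, later elements that are smaller:
0: none → 0
2: none → 0
12: 4, 6, 7 → 3
4: none → 0
6: none → 0
7: none → 0
13: none → 0
Total inversions: 0 + 0 + 3 + 0 + 0 + 0 + 0 = 3

Adjacent swaps: 3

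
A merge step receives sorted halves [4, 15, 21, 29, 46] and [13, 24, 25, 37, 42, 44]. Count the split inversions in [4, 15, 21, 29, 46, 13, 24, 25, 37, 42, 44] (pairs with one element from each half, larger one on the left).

Take each right-half value and tally the left-half values above it:
r = 13: 15, 21, 29, 46 → 4
r = 24: 29, 46 → 2
r = 25: 29, 46 → 2
r = 37: 46 → 1
r = 42: 46 → 1
r = 44: 46 → 1
Cross-inversions: 4 + 2 + 2 + 1 + 1 + 1 = 11

11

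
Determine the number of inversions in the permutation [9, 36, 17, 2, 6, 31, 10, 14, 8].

Element-by-element contributions:
9 → 2, 6, 8 → 3
36 → 17, 2, 6, 31, 10, 14, 8 → 7
17 → 2, 6, 10, 14, 8 → 5
2 → none → 0
6 → none → 0
31 → 10, 14, 8 → 3
10 → 8 → 1
14 → 8 → 1
8 → none → 0
Sum: 3 + 7 + 5 + 0 + 0 + 3 + 1 + 1 + 0 = 20

There are 20 inversions.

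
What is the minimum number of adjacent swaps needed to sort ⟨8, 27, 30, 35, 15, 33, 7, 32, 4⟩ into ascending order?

20 swaps

Each adjacent swap fixes exactly one inversion, so the minimum swap count equals the number of inversions.
Count inversions — for each element, later elements that are smaller:
8: 7, 4 → 2
27: 15, 7, 4 → 3
30: 15, 7, 4 → 3
35: 15, 33, 7, 32, 4 → 5
15: 7, 4 → 2
33: 7, 32, 4 → 3
7: 4 → 1
32: 4 → 1
4: none → 0
Total inversions: 2 + 3 + 3 + 5 + 2 + 3 + 1 + 1 + 0 = 20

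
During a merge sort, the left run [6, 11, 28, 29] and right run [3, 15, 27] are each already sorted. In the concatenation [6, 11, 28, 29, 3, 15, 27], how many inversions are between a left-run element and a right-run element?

8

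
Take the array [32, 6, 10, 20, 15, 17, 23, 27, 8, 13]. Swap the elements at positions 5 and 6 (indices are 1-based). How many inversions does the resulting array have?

Positions 5 and 6 hold 15 and 17; after swapping, the array is [32, 6, 10, 20, 17, 15, 23, 27, 8, 13].
Element-by-element contributions:
32 → 6, 10, 20, 17, 15, 23, 27, 8, 13 → 9
6 → none → 0
10 → 8 → 1
20 → 17, 15, 8, 13 → 4
17 → 15, 8, 13 → 3
15 → 8, 13 → 2
23 → 8, 13 → 2
27 → 8, 13 → 2
8 → none → 0
13 → none → 0
Sum: 9 + 0 + 1 + 4 + 3 + 2 + 2 + 2 + 0 + 0 = 23

23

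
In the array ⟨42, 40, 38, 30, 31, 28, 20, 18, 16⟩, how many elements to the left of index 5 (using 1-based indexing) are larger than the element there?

3

The element at index 5 is 31.
Elements before it: 42, 40, 38, 30
Those larger than 31: 42, 40, 38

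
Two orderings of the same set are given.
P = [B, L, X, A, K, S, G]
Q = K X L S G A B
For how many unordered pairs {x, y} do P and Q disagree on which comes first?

12

Assign each item its position (1..7) in the first ordering, then rewrite the second ordering as that position sequence:
positions: B→1, L→2, X→3, A→4, K→5, S→6, G→7
second ordering as positions: [5, 3, 2, 6, 7, 4, 1]
Discordant pairs = inversions in this position sequence.
5: 3, 2, 4, 1 → 4
3: 2, 1 → 2
2: 1 → 1
6: 4, 1 → 2
7: 4, 1 → 2
4: 1 → 1
1: 0
Total: 4 + 2 + 1 + 2 + 2 + 1 + 0 = 12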